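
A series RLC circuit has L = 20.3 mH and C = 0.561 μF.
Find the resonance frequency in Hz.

Step 1 — Resonance condition Im(Z)=0 gives ω₀ = 1/√(LC).
Step 2 — ω₀ = 1/√(0.0203·5.61e-07) = 9371 rad/s.
Step 3 — f₀ = ω₀/(2π) = 1491 Hz.

f₀ = 1491 Hz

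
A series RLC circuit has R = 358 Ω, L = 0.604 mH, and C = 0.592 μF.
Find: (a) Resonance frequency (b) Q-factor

Step 1 — Resonance condition Im(Z)=0 gives ω₀ = 1/√(LC).
Step 2 — ω₀ = 1/√(0.000604·5.92e-07) = 5.288e+04 rad/s.
Step 3 — f₀ = ω₀/(2π) = 8417 Hz.
Step 4 — Series Q: Q = ω₀L/R = 5.288e+04·0.000604/358 = 0.08922.

(a) f₀ = 8417 Hz  (b) Q = 0.08922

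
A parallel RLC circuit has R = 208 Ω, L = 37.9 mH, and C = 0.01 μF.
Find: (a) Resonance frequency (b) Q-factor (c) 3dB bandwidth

Step 1 — Resonance: ω₀ = 1/√(LC) = 1/√(0.0379·1e-08) = 5.137e+04 rad/s.
Step 2 — f₀ = ω₀/(2π) = 8175 Hz.
Step 3 — Parallel Q: Q = R/(ω₀L) = 208/(5.137e+04·0.0379) = 0.1068.
Step 4 — Bandwidth: Δω = ω₀/Q = 4.808e+05 rad/s; BW = Δω/(2π) = 7.652e+04 Hz.

(a) f₀ = 8175 Hz  (b) Q = 0.1068  (c) BW = 7.652e+04 Hz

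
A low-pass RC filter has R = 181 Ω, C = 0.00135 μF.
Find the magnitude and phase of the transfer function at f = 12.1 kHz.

Step 1 — Angular frequency: ω = 2π·1.21e+04 = 7.603e+04 rad/s.
Step 2 — Transfer function: H(jω) = 1/(1 + jωRC).
Step 3 — Denominator: 1 + jωRC = 1 + j·7.603e+04·181·1.35e-09 = 1 + j0.01858.
Step 4 — H = 0.9997 - j0.01857.
Step 5 — Magnitude: |H| = 0.9998 (-0.0 dB); phase: φ = -1.1°.

|H| = 0.9998 (-0.0 dB), φ = -1.1°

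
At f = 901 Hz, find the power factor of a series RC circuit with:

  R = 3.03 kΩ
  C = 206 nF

Step 1 — Angular frequency: ω = 2π·f = 2π·901 = 5661 rad/s.
Step 2 — Component impedances:
  R: Z = R = 3030 Ω
  C: Z = 1/(jωC) = -j/(ω·C) = 0 - j857.5 Ω
Step 3 — Series combination: Z_total = R + C = 3030 - j857.5 Ω = 3149∠-15.8° Ω.
Step 4 — Power factor: PF = cos(φ) = Re(Z)/|Z| = 3030/3149 = 0.9622.
Step 5 — Type: Im(Z) = -857.5 ⇒ leading (phase φ = -15.8°).

PF = 0.9622 (leading, φ = -15.8°)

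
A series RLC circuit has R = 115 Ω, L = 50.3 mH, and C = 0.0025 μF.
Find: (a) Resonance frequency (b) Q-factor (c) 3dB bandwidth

Step 1 — Resonance: ω₀ = 1/√(LC) = 1/√(0.0503·2.5e-09) = 8.918e+04 rad/s.
Step 2 — f₀ = ω₀/(2π) = 1.419e+04 Hz.
Step 3 — Series Q: Q = ω₀L/R = 8.918e+04·0.0503/115 = 39.
Step 4 — Bandwidth: Δω = ω₀/Q = 2286 rad/s; BW = Δω/(2π) = 363.9 Hz.

(a) f₀ = 1.419e+04 Hz  (b) Q = 39  (c) BW = 363.9 Hz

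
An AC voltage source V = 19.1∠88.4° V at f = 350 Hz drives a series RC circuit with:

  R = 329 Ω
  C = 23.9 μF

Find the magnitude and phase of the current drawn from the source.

Step 1 — Angular frequency: ω = 2π·f = 2π·350 = 2199 rad/s.
Step 2 — Component impedances:
  R: Z = R = 329 Ω
  C: Z = 1/(jωC) = -j/(ω·C) = 0 - j19.03 Ω
Step 3 — Series combination: Z_total = R + C = 329 - j19.03 Ω = 329.5∠-3.3° Ω.
Step 4 — Source phasor: V = 19.1∠88.4° V = 0.5333 + j19.09 V.
Step 5 — Ohm's law: I = V / Z_total = (0.5333 + j19.09) / (329 - j19.03) = -0.001729 + j0.05793 A.
Step 6 — Convert to polar: |I| = 0.05796 A, ∠I = 91.7°.

I = 0.05796∠91.7° A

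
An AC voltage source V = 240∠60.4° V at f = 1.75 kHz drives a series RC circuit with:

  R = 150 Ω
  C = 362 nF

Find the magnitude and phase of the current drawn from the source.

Step 1 — Angular frequency: ω = 2π·f = 2π·1750 = 1.1e+04 rad/s.
Step 2 — Component impedances:
  R: Z = R = 150 Ω
  C: Z = 1/(jωC) = -j/(ω·C) = 0 - j251.2 Ω
Step 3 — Series combination: Z_total = R + C = 150 - j251.2 Ω = 292.6∠-59.2° Ω.
Step 4 — Source phasor: V = 240∠60.4° V = 118.5 + j208.7 V.
Step 5 — Ohm's law: I = V / Z_total = (118.5 + j208.7) / (150 - j251.2) = -0.4046 + j0.7135 A.
Step 6 — Convert to polar: |I| = 0.8202 A, ∠I = 119.6°.

I = 0.8202∠119.6° A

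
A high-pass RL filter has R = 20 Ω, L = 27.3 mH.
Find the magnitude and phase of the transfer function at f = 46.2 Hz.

Step 1 — Angular frequency: ω = 2π·46.2 = 290.3 rad/s.
Step 2 — Transfer function: H(jω) = jωL/(R + jωL).
Step 3 — Numerator jωL = j·7.925; denominator R + jωL = 20 + j7.925.
Step 4 — H = 0.1357 + j0.3425.
Step 5 — Magnitude: |H| = 0.3684 (-8.7 dB); phase: φ = 68.4°.

|H| = 0.3684 (-8.7 dB), φ = 68.4°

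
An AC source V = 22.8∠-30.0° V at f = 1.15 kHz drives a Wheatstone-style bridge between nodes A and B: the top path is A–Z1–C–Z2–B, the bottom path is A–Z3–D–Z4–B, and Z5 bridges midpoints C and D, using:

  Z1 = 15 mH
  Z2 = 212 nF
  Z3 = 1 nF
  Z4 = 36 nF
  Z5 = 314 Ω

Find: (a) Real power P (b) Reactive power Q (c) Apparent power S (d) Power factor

Step 1 — Angular frequency: ω = 2π·f = 2π·1150 = 7226 rad/s.
Step 2 — Component impedances:
  Z1: Z = jωL = j·7226·0.015 = 0 + j108.4 Ω
  Z2: Z = 1/(jωC) = -j/(ω·C) = 0 - j652.8 Ω
  Z3: Z = 1/(jωC) = -j/(ω·C) = 0 - j1.384e+05 Ω
  Z4: Z = 1/(jωC) = -j/(ω·C) = 0 - j3844 Ω
  Z5: Z = R = 314 Ω
Step 3 — Bridge requires nodal analysis (the Z5 bridge couples midpoints C and D, so the two paths cannot be reduced to a simple series/parallel combination). Setting node B to ground and injecting 1 A at node A, the 3-node admittance system at A, C, D solves to V_A = Z_AB = 6.654 - j450.1 Ω = 450.1∠-89.2° Ω.
Step 4 — Source phasor: V = 22.8∠-30.0° V = 19.75 - j11.4 V.
Step 5 — Current: I = V / Z = 0.02597 + j0.04349 A = 0.05065∠59.2° A.
Step 6 — Complex power: S = V·I* = 0.01707 - j1.155 VA.
Step 7 — Real power: P = Re(S) = 0.01707 W.
Step 8 — Reactive power: Q = Im(S) = -1.155 VAR.
Step 9 — Apparent power: |S| = 1.155 VA.
Step 10 — Power factor: PF = P/|S| = 0.01478 (leading).

(a) P = 0.01707 W  (b) Q = -1.155 VAR  (c) S = 1.155 VA  (d) PF = 0.01478 (leading)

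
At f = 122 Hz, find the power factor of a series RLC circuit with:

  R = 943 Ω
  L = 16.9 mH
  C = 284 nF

Step 1 — Angular frequency: ω = 2π·f = 2π·122 = 766.5 rad/s.
Step 2 — Component impedances:
  R: Z = R = 943 Ω
  L: Z = jωL = j·766.5·0.0169 = 0 + j12.95 Ω
  C: Z = 1/(jωC) = -j/(ω·C) = 0 - j4593 Ω
Step 3 — Series combination: Z_total = R + L + C = 943 - j4581 Ω = 4677∠-78.4° Ω.
Step 4 — Power factor: PF = cos(φ) = Re(Z)/|Z| = 943/4677 = 0.2016.
Step 5 — Type: Im(Z) = -4581 ⇒ leading (phase φ = -78.4°).

PF = 0.2016 (leading, φ = -78.4°)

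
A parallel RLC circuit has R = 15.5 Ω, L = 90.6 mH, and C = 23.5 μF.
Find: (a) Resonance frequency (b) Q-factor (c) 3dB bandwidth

Step 1 — Resonance: ω₀ = 1/√(LC) = 1/√(0.0906·2.35e-05) = 685.3 rad/s.
Step 2 — f₀ = ω₀/(2π) = 109.1 Hz.
Step 3 — Parallel Q: Q = R/(ω₀L) = 15.5/(685.3·0.0906) = 0.2496.
Step 4 — Bandwidth: Δω = ω₀/Q = 2745 rad/s; BW = Δω/(2π) = 436.9 Hz.

(a) f₀ = 109.1 Hz  (b) Q = 0.2496  (c) BW = 436.9 Hz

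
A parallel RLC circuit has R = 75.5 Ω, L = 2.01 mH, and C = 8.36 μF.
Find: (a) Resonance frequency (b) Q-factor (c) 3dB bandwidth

Step 1 — Resonance: ω₀ = 1/√(LC) = 1/√(0.00201·8.36e-06) = 7714 rad/s.
Step 2 — f₀ = ω₀/(2π) = 1228 Hz.
Step 3 — Parallel Q: Q = R/(ω₀L) = 75.5/(7714·0.00201) = 4.869.
Step 4 — Bandwidth: Δω = ω₀/Q = 1584 rad/s; BW = Δω/(2π) = 252.2 Hz.

(a) f₀ = 1228 Hz  (b) Q = 4.869  (c) BW = 252.2 Hz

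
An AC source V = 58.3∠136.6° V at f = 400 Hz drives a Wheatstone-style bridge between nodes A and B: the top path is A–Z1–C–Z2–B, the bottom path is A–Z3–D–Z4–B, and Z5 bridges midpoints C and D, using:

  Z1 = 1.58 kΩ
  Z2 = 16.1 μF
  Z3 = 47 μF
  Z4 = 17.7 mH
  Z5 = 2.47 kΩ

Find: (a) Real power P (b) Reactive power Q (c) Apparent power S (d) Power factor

Step 1 — Angular frequency: ω = 2π·f = 2π·400 = 2513 rad/s.
Step 2 — Component impedances:
  Z1: Z = R = 1580 Ω
  Z2: Z = 1/(jωC) = -j/(ω·C) = 0 - j24.71 Ω
  Z3: Z = 1/(jωC) = -j/(ω·C) = 0 - j8.466 Ω
  Z4: Z = jωL = j·2513·0.0177 = 0 + j44.48 Ω
  Z5: Z = R = 2470 Ω
Step 3 — Bridge requires nodal analysis (the Z5 bridge couples midpoints C and D, so the two paths cannot be reduced to a simple series/parallel combination). Setting node B to ground and injecting 1 A at node A, the 3-node admittance system at A, C, D solves to V_A = Z_AB = 1.622 + j35.99 Ω = 36.03∠87.4° Ω.
Step 4 — Source phasor: V = 58.3∠136.6° V = -42.36 + j40.06 V.
Step 5 — Current: I = V / Z = 1.058 + j1.225 A = 1.618∠49.2° A.
Step 6 — Complex power: S = V·I* = 4.247 + j94.25 VA.
Step 7 — Real power: P = Re(S) = 4.247 W.
Step 8 — Reactive power: Q = Im(S) = 94.25 VAR.
Step 9 — Apparent power: |S| = 94.34 VA.
Step 10 — Power factor: PF = P/|S| = 0.04502 (lagging).

(a) P = 4.247 W  (b) Q = 94.25 VAR  (c) S = 94.34 VA  (d) PF = 0.04502 (lagging)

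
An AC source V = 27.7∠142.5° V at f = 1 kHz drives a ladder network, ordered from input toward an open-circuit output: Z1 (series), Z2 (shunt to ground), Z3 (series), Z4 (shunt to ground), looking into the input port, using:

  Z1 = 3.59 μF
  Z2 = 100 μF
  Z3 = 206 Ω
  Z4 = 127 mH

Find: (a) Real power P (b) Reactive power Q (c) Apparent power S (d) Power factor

Step 1 — Angular frequency: ω = 2π·f = 2π·1000 = 6283 rad/s.
Step 2 — Component impedances:
  Z1: Z = 1/(jωC) = -j/(ω·C) = 0 - j44.33 Ω
  Z2: Z = 1/(jωC) = -j/(ω·C) = 0 - j1.592 Ω
  Z3: Z = R = 206 Ω
  Z4: Z = jωL = j·6283·0.127 = 0 + j798 Ω
Step 3 — Ladder network (open output): work backward from the far end, alternating series and parallel combinations. Z_in = 0.0007712 - j45.93 Ω = 45.93∠-90.0° Ω.
Step 4 — Source phasor: V = 27.7∠142.5° V = -21.98 + j16.86 V.
Step 5 — Current: I = V / Z = -0.3672 - j0.4785 A = 0.6031∠-127.5° A.
Step 6 — Complex power: S = V·I* = 0.0002805 - j16.71 VA.
Step 7 — Real power: P = Re(S) = 0.0002805 W.
Step 8 — Reactive power: Q = Im(S) = -16.71 VAR.
Step 9 — Apparent power: |S| = 16.71 VA.
Step 10 — Power factor: PF = P/|S| = 1.679e-05 (leading).

(a) P = 0.0002805 W  (b) Q = -16.71 VAR  (c) S = 16.71 VA  (d) PF = 1.679e-05 (leading)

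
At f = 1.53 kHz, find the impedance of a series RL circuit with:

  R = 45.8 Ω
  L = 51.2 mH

Step 1 — Angular frequency: ω = 2π·f = 2π·1530 = 9613 rad/s.
Step 2 — Component impedances:
  R: Z = R = 45.8 Ω
  L: Z = jωL = j·9613·0.0512 = 0 + j492.2 Ω
Step 3 — Series combination: Z_total = R + L = 45.8 + j492.2 Ω = 494.3∠84.7° Ω.

Z = 45.8 + j492.2 Ω = 494.3∠84.7° Ω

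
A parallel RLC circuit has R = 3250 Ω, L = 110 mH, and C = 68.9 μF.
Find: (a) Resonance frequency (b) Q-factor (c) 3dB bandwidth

Step 1 — Resonance: ω₀ = 1/√(LC) = 1/√(0.11·6.89e-05) = 363.2 rad/s.
Step 2 — f₀ = ω₀/(2π) = 57.81 Hz.
Step 3 — Parallel Q: Q = R/(ω₀L) = 3250/(363.2·0.11) = 81.34.
Step 4 — Bandwidth: Δω = ω₀/Q = 4.466 rad/s; BW = Δω/(2π) = 0.7108 Hz.

(a) f₀ = 57.81 Hz  (b) Q = 81.34  (c) BW = 0.7108 Hz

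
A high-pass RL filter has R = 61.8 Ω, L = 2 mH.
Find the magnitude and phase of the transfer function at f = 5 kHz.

Step 1 — Angular frequency: ω = 2π·5000 = 3.142e+04 rad/s.
Step 2 — Transfer function: H(jω) = jωL/(R + jωL).
Step 3 — Numerator jωL = j·62.83; denominator R + jωL = 61.8 + j62.83.
Step 4 — H = 0.5083 + j0.4999.
Step 5 — Magnitude: |H| = 0.7129 (-2.9 dB); phase: φ = 44.5°.

|H| = 0.7129 (-2.9 dB), φ = 44.5°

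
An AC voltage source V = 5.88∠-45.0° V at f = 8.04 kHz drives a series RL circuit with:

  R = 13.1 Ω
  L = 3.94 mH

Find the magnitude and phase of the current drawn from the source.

Step 1 — Angular frequency: ω = 2π·f = 2π·8040 = 5.052e+04 rad/s.
Step 2 — Component impedances:
  R: Z = R = 13.1 Ω
  L: Z = jωL = j·5.052e+04·0.00394 = 0 + j199 Ω
Step 3 — Series combination: Z_total = R + L = 13.1 + j199 Ω = 199.5∠86.2° Ω.
Step 4 — Source phasor: V = 5.88∠-45.0° V = 4.158 - j4.158 V.
Step 5 — Ohm's law: I = V / Z_total = (4.158 - j4.158) / (13.1 + j199) = -0.01943 - j0.02217 A.
Step 6 — Convert to polar: |I| = 0.02948 A, ∠I = -131.2°.

I = 0.02948∠-131.2° A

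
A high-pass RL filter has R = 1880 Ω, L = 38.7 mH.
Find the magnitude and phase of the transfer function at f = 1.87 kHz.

Step 1 — Angular frequency: ω = 2π·1870 = 1.175e+04 rad/s.
Step 2 — Transfer function: H(jω) = jωL/(R + jωL).
Step 3 — Numerator jωL = j·454.7; denominator R + jωL = 1880 + j454.7.
Step 4 — H = 0.05527 + j0.2285.
Step 5 — Magnitude: |H| = 0.2351 (-12.6 dB); phase: φ = 76.4°.

|H| = 0.2351 (-12.6 dB), φ = 76.4°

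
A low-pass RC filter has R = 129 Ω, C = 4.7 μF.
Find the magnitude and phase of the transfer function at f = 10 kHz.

Step 1 — Angular frequency: ω = 2π·1e+04 = 6.283e+04 rad/s.
Step 2 — Transfer function: H(jω) = 1/(1 + jωRC).
Step 3 — Denominator: 1 + jωRC = 1 + j·6.283e+04·129·4.7e-06 = 1 + j38.09.
Step 4 — H = 0.0006886 - j0.02623.
Step 5 — Magnitude: |H| = 0.02624 (-31.6 dB); phase: φ = -88.5°.

|H| = 0.02624 (-31.6 dB), φ = -88.5°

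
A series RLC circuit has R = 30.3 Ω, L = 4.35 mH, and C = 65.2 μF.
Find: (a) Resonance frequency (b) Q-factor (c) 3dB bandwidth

Step 1 — Resonance condition Im(Z)=0 gives ω₀ = 1/√(LC).
Step 2 — ω₀ = 1/√(0.00435·6.52e-05) = 1878 rad/s.
Step 3 — f₀ = ω₀/(2π) = 298.8 Hz.
Step 4 — Series Q: Q = ω₀L/R = 1878·0.00435/30.3 = 0.2696.
Step 5 — 3dB bandwidth: Δω = ω₀/Q = 6966 rad/s; BW = Δω/(2π) = 1109 Hz.

(a) f₀ = 298.8 Hz  (b) Q = 0.2696  (c) BW = 1109 Hz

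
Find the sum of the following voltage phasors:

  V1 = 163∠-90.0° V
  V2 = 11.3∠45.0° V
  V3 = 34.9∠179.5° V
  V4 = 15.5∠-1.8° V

Step 1 — Convert each phasor to rectangular form:
  V1 = 163·(cos(-90.0°) + j·sin(-90.0°)) = 0 - j163 V
  V2 = 11.3·(cos(45.0°) + j·sin(45.0°)) = 7.99 + j7.99 V
  V3 = 34.9·(cos(179.5°) + j·sin(179.5°)) = -34.9 + j0.3046 V
  V4 = 15.5·(cos(-1.8°) + j·sin(-1.8°)) = 15.49 - j0.4869 V
Step 2 — Sum components: V_total = -11.42 - j155.2 V.
Step 3 — Convert to polar: |V_total| = 155.6 V, ∠V_total = -94.2°.

V_total = 155.6∠-94.2° V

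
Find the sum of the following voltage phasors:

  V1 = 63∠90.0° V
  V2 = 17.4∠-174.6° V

Step 1 — Convert each phasor to rectangular form:
  V1 = 63·(cos(90.0°) + j·sin(90.0°)) = 0 + j63 V
  V2 = 17.4·(cos(-174.6°) + j·sin(-174.6°)) = -17.32 - j1.637 V
Step 2 — Sum components: V_total = -17.32 + j61.36 V.
Step 3 — Convert to polar: |V_total| = 63.76 V, ∠V_total = 105.8°.

V_total = 63.76∠105.8° V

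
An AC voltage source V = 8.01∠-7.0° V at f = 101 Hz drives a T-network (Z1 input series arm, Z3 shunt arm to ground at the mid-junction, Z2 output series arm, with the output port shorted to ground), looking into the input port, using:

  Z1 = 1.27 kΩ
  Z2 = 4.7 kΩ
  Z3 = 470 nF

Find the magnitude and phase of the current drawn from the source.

Step 1 — Angular frequency: ω = 2π·f = 2π·101 = 634.6 rad/s.
Step 2 — Component impedances:
  Z1: Z = R = 1270 Ω
  Z2: Z = R = 4700 Ω
  Z3: Z = 1/(jωC) = -j/(ω·C) = 0 - j3353 Ω
Step 3 — With the output port shorted to ground, the output series arm Z2 runs from the junction to ground; the shunt arm Z3 also runs from the junction to ground. They appear in parallel: Z3 || Z2 = 1585 - j2222 Ω.
Step 4 — Series with input arm Z1: Z_in = Z1 + (Z3 || Z2) = 2855 - j2222 Ω = 3618∠-37.9° Ω.
Step 5 — Source phasor: V = 8.01∠-7.0° V = 7.95 - j0.9762 V.
Step 6 — Ohm's law: I = V / Z_total = (7.95 - j0.9762) / (2855 - j2222) = 0.0019 + j0.001137 A.
Step 7 — Convert to polar: |I| = 0.002214 A, ∠I = 30.9°.

I = 0.002214∠30.9° A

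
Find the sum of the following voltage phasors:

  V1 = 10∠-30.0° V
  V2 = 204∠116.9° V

Step 1 — Convert each phasor to rectangular form:
  V1 = 10·(cos(-30.0°) + j·sin(-30.0°)) = 8.66 - j5 V
  V2 = 204·(cos(116.9°) + j·sin(116.9°)) = -92.3 + j181.9 V
Step 2 — Sum components: V_total = -83.64 + j176.9 V.
Step 3 — Convert to polar: |V_total| = 195.7 V, ∠V_total = 115.3°.

V_total = 195.7∠115.3° V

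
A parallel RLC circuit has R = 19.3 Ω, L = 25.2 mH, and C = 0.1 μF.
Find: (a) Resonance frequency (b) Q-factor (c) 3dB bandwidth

Step 1 — Resonance: ω₀ = 1/√(LC) = 1/√(0.0252·1e-07) = 1.992e+04 rad/s.
Step 2 — f₀ = ω₀/(2π) = 3170 Hz.
Step 3 — Parallel Q: Q = R/(ω₀L) = 19.3/(1.992e+04·0.0252) = 0.03845.
Step 4 — Bandwidth: Δω = ω₀/Q = 5.181e+05 rad/s; BW = Δω/(2π) = 8.246e+04 Hz.

(a) f₀ = 3170 Hz  (b) Q = 0.03845  (c) BW = 8.246e+04 Hz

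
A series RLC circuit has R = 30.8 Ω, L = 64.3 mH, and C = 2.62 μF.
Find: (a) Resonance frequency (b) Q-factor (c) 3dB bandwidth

Step 1 — Resonance condition Im(Z)=0 gives ω₀ = 1/√(LC).
Step 2 — ω₀ = 1/√(0.0643·2.62e-06) = 2436 rad/s.
Step 3 — f₀ = ω₀/(2π) = 387.8 Hz.
Step 4 — Series Q: Q = ω₀L/R = 2436·0.0643/30.8 = 5.086.
Step 5 — 3dB bandwidth: Δω = ω₀/Q = 479 rad/s; BW = Δω/(2π) = 76.24 Hz.

(a) f₀ = 387.8 Hz  (b) Q = 5.086  (c) BW = 76.24 Hz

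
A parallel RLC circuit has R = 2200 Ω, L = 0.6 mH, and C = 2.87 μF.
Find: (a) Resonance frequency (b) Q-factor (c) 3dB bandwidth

Step 1 — Resonance: ω₀ = 1/√(LC) = 1/√(0.0006·2.87e-06) = 2.41e+04 rad/s.
Step 2 — f₀ = ω₀/(2π) = 3835 Hz.
Step 3 — Parallel Q: Q = R/(ω₀L) = 2200/(2.41e+04·0.0006) = 152.2.
Step 4 — Bandwidth: Δω = ω₀/Q = 158.4 rad/s; BW = Δω/(2π) = 25.21 Hz.

(a) f₀ = 3835 Hz  (b) Q = 152.2  (c) BW = 25.21 Hz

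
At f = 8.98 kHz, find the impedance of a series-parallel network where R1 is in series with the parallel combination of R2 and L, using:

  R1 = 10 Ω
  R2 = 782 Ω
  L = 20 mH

Step 1 — Angular frequency: ω = 2π·f = 2π·8980 = 5.642e+04 rad/s.
Step 2 — Component impedances:
  R1: Z = R = 10 Ω
  R2: Z = R = 782 Ω
  L: Z = jωL = j·5.642e+04·0.02 = 0 + j1128 Ω
Step 3 — Parallel branch: R2 || L = 1/(1/R2 + 1/L) = 528.3 + j366.1 Ω.
Step 4 — Series with R1: Z_total = R1 + (R2 || L) = 538.3 + j366.1 Ω = 651∠34.2° Ω.

Z = 538.3 + j366.1 Ω = 651∠34.2° Ω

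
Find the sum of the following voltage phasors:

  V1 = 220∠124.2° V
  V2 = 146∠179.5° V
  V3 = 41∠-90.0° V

Step 1 — Convert each phasor to rectangular form:
  V1 = 220·(cos(124.2°) + j·sin(124.2°)) = -123.7 + j182 V
  V2 = 146·(cos(179.5°) + j·sin(179.5°)) = -146 + j1.274 V
  V3 = 41·(cos(-90.0°) + j·sin(-90.0°)) = 0 - j41 V
Step 2 — Sum components: V_total = -269.7 + j142.2 V.
Step 3 — Convert to polar: |V_total| = 304.9 V, ∠V_total = 152.2°.

V_total = 304.9∠152.2° V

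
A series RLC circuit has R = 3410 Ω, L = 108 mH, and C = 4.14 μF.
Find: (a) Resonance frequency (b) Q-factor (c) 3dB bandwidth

Step 1 — Resonance: ω₀ = 1/√(LC) = 1/√(0.108·4.14e-06) = 1496 rad/s.
Step 2 — f₀ = ω₀/(2π) = 238 Hz.
Step 3 — Series Q: Q = ω₀L/R = 1496·0.108/3410 = 0.04736.
Step 4 — Bandwidth: Δω = ω₀/Q = 3.157e+04 rad/s; BW = Δω/(2π) = 5025 Hz.

(a) f₀ = 238 Hz  (b) Q = 0.04736  (c) BW = 5025 Hz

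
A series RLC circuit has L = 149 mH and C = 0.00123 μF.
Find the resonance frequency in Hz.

Step 1 — Resonance condition Im(Z)=0 gives ω₀ = 1/√(LC).
Step 2 — ω₀ = 1/√(0.149·1.23e-09) = 7.387e+04 rad/s.
Step 3 — f₀ = ω₀/(2π) = 1.176e+04 Hz.

f₀ = 1.176e+04 Hz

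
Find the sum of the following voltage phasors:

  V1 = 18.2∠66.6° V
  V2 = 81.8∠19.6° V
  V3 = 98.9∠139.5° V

Step 1 — Convert each phasor to rectangular form:
  V1 = 18.2·(cos(66.6°) + j·sin(66.6°)) = 7.228 + j16.7 V
  V2 = 81.8·(cos(19.6°) + j·sin(19.6°)) = 77.06 + j27.44 V
  V3 = 98.9·(cos(139.5°) + j·sin(139.5°)) = -75.2 + j64.23 V
Step 2 — Sum components: V_total = 9.084 + j108.4 V.
Step 3 — Convert to polar: |V_total| = 108.8 V, ∠V_total = 85.2°.

V_total = 108.8∠85.2° V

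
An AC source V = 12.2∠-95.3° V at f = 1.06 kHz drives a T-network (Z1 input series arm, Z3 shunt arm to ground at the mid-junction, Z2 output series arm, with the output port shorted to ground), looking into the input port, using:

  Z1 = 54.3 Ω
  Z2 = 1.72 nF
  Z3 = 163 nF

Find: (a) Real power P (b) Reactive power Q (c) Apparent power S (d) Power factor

Step 1 — Angular frequency: ω = 2π·f = 2π·1060 = 6660 rad/s.
Step 2 — Component impedances:
  Z1: Z = R = 54.3 Ω
  Z2: Z = 1/(jωC) = -j/(ω·C) = 0 - j8.729e+04 Ω
  Z3: Z = 1/(jωC) = -j/(ω·C) = 0 - j921.1 Ω
Step 3 — With the output port shorted to ground, the output series arm Z2 runs from the junction to ground; the shunt arm Z3 also runs from the junction to ground. They appear in parallel: Z3 || Z2 = 0 - j911.5 Ω.
Step 4 — Series with input arm Z1: Z_in = Z1 + (Z3 || Z2) = 54.3 - j911.5 Ω = 913.1∠-86.6° Ω.
Step 5 — Source phasor: V = 12.2∠-95.3° V = -1.127 - j12.15 V.
Step 6 — Current: I = V / Z = 0.01321 - j0.002023 A = 0.01336∠-8.7° A.
Step 7 — Complex power: S = V·I* = 0.009693 - j0.1627 VA.
Step 8 — Real power: P = Re(S) = 0.009693 W.
Step 9 — Reactive power: Q = Im(S) = -0.1627 VAR.
Step 10 — Apparent power: |S| = 0.163 VA.
Step 11 — Power factor: PF = P/|S| = 0.05947 (leading).

(a) P = 0.009693 W  (b) Q = -0.1627 VAR  (c) S = 0.163 VA  (d) PF = 0.05947 (leading)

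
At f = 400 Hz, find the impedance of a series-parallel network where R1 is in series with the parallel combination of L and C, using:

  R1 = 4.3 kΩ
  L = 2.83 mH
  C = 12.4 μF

Step 1 — Angular frequency: ω = 2π·f = 2π·400 = 2513 rad/s.
Step 2 — Component impedances:
  R1: Z = R = 4300 Ω
  L: Z = jωL = j·2513·0.00283 = 0 + j7.113 Ω
  C: Z = 1/(jωC) = -j/(ω·C) = 0 - j32.09 Ω
Step 3 — Parallel branch: L || C = 1/(1/L + 1/C) = 0 + j9.138 Ω.
Step 4 — Series with R1: Z_total = R1 + (L || C) = 4300 + j9.138 Ω = 4300∠0.1° Ω.

Z = 4300 + j9.138 Ω = 4300∠0.1° Ω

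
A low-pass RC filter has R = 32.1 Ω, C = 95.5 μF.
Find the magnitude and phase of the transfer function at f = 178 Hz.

Step 1 — Angular frequency: ω = 2π·178 = 1118 rad/s.
Step 2 — Transfer function: H(jω) = 1/(1 + jωRC).
Step 3 — Denominator: 1 + jωRC = 1 + j·1118·32.1·9.55e-05 = 1 + j3.429.
Step 4 — H = 0.0784 - j0.2688.
Step 5 — Magnitude: |H| = 0.28 (-11.1 dB); phase: φ = -73.7°.

|H| = 0.28 (-11.1 dB), φ = -73.7°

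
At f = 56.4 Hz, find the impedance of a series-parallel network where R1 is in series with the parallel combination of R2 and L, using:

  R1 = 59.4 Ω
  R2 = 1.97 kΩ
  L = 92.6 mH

Step 1 — Angular frequency: ω = 2π·f = 2π·56.4 = 354.4 rad/s.
Step 2 — Component impedances:
  R1: Z = R = 59.4 Ω
  R2: Z = R = 1970 Ω
  L: Z = jωL = j·354.4·0.0926 = 0 + j32.81 Ω
Step 3 — Parallel branch: R2 || L = 1/(1/R2 + 1/L) = 0.5465 + j32.81 Ω.
Step 4 — Series with R1: Z_total = R1 + (R2 || L) = 59.95 + j32.81 Ω = 68.34∠28.7° Ω.

Z = 59.95 + j32.81 Ω = 68.34∠28.7° Ω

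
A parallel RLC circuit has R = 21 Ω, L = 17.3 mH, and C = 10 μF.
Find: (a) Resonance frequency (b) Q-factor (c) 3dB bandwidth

Step 1 — Resonance: ω₀ = 1/√(LC) = 1/√(0.0173·1e-05) = 2404 rad/s.
Step 2 — f₀ = ω₀/(2π) = 382.6 Hz.
Step 3 — Parallel Q: Q = R/(ω₀L) = 21/(2404·0.0173) = 0.5049.
Step 4 — Bandwidth: Δω = ω₀/Q = 4762 rad/s; BW = Δω/(2π) = 757.9 Hz.

(a) f₀ = 382.6 Hz  (b) Q = 0.5049  (c) BW = 757.9 Hz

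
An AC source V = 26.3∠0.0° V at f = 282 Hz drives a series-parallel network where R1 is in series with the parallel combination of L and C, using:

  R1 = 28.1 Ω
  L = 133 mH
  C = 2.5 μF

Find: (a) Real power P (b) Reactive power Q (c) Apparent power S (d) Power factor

Step 1 — Angular frequency: ω = 2π·f = 2π·282 = 1772 rad/s.
Step 2 — Component impedances:
  R1: Z = R = 28.1 Ω
  L: Z = jωL = j·1772·0.133 = 0 + j235.7 Ω
  C: Z = 1/(jωC) = -j/(ω·C) = 0 - j225.8 Ω
Step 3 — Parallel branch: L || C = 1/(1/L + 1/C) = 0 - j5371 Ω.
Step 4 — Series with R1: Z_total = R1 + (L || C) = 28.1 - j5371 Ω = 5371∠-89.7° Ω.
Step 5 — Source phasor: V = 26.3∠0.0° V = 26.3 V.
Step 6 — Current: I = V / Z = 2.562e-05 + j0.004897 A = 0.004897∠89.7° A.
Step 7 — Complex power: S = V·I* = 0.0006738 - j0.1288 VA.
Step 8 — Real power: P = Re(S) = 0.0006738 W.
Step 9 — Reactive power: Q = Im(S) = -0.1288 VAR.
Step 10 — Apparent power: |S| = 0.1288 VA.
Step 11 — Power factor: PF = P/|S| = 0.005232 (leading).

(a) P = 0.0006738 W  (b) Q = -0.1288 VAR  (c) S = 0.1288 VA  (d) PF = 0.005232 (leading)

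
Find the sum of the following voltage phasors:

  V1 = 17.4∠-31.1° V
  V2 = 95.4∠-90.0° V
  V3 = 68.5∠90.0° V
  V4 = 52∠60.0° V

Step 1 — Convert each phasor to rectangular form:
  V1 = 17.4·(cos(-31.1°) + j·sin(-31.1°)) = 14.9 - j8.988 V
  V2 = 95.4·(cos(-90.0°) + j·sin(-90.0°)) = 0 - j95.4 V
  V3 = 68.5·(cos(90.0°) + j·sin(90.0°)) = 0 + j68.5 V
  V4 = 52·(cos(60.0°) + j·sin(60.0°)) = 26 + j45.03 V
Step 2 — Sum components: V_total = 40.9 + j9.146 V.
Step 3 — Convert to polar: |V_total| = 41.91 V, ∠V_total = 12.6°.

V_total = 41.91∠12.6° V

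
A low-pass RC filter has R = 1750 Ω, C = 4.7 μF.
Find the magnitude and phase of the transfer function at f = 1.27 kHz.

Step 1 — Angular frequency: ω = 2π·1270 = 7980 rad/s.
Step 2 — Transfer function: H(jω) = 1/(1 + jωRC).
Step 3 — Denominator: 1 + jωRC = 1 + j·7980·1750·4.7e-06 = 1 + j65.63.
Step 4 — H = 0.0002321 - j0.01523.
Step 5 — Magnitude: |H| = 0.01523 (-36.3 dB); phase: φ = -89.1°.

|H| = 0.01523 (-36.3 dB), φ = -89.1°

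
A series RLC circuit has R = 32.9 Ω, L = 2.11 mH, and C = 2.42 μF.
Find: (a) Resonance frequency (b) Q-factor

Step 1 — Resonance condition Im(Z)=0 gives ω₀ = 1/√(LC).
Step 2 — ω₀ = 1/√(0.00211·2.42e-06) = 1.399e+04 rad/s.
Step 3 — f₀ = ω₀/(2π) = 2227 Hz.
Step 4 — Series Q: Q = ω₀L/R = 1.399e+04·0.00211/32.9 = 0.8975.

(a) f₀ = 2227 Hz  (b) Q = 0.8975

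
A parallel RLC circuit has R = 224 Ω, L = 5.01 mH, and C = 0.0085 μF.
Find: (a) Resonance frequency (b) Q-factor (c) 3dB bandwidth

Step 1 — Resonance: ω₀ = 1/√(LC) = 1/√(0.00501·8.5e-09) = 1.532e+05 rad/s.
Step 2 — f₀ = ω₀/(2π) = 2.439e+04 Hz.
Step 3 — Parallel Q: Q = R/(ω₀L) = 224/(1.532e+05·0.00501) = 0.2918.
Step 4 — Bandwidth: Δω = ω₀/Q = 5.252e+05 rad/s; BW = Δω/(2π) = 8.359e+04 Hz.

(a) f₀ = 2.439e+04 Hz  (b) Q = 0.2918  (c) BW = 8.359e+04 Hz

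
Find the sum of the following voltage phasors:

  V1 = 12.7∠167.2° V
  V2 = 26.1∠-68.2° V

Step 1 — Convert each phasor to rectangular form:
  V1 = 12.7·(cos(167.2°) + j·sin(167.2°)) = -12.38 + j2.814 V
  V2 = 26.1·(cos(-68.2°) + j·sin(-68.2°)) = 9.693 - j24.23 V
Step 2 — Sum components: V_total = -2.692 - j21.42 V.
Step 3 — Convert to polar: |V_total| = 21.59 V, ∠V_total = -97.2°.

V_total = 21.59∠-97.2° V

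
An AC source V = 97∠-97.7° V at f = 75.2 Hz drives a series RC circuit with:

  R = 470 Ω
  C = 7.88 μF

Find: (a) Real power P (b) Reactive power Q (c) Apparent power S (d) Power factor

Step 1 — Angular frequency: ω = 2π·f = 2π·75.2 = 472.5 rad/s.
Step 2 — Component impedances:
  R: Z = R = 470 Ω
  C: Z = 1/(jωC) = -j/(ω·C) = 0 - j268.6 Ω
Step 3 — Series combination: Z_total = R + C = 470 - j268.6 Ω = 541.3∠-29.7° Ω.
Step 4 — Source phasor: V = 97∠-97.7° V = -13 - j96.13 V.
Step 5 — Current: I = V / Z = 0.06726 - j0.1661 A = 0.1792∠-68.0° A.
Step 6 — Complex power: S = V·I* = 15.09 - j8.624 VA.
Step 7 — Real power: P = Re(S) = 15.09 W.
Step 8 — Reactive power: Q = Im(S) = -8.624 VAR.
Step 9 — Apparent power: |S| = 17.38 VA.
Step 10 — Power factor: PF = P/|S| = 0.8682 (leading).

(a) P = 15.09 W  (b) Q = -8.624 VAR  (c) S = 17.38 VA  (d) PF = 0.8682 (leading)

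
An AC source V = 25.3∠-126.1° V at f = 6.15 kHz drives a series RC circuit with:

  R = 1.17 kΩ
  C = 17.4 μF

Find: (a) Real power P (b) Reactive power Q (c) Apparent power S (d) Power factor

Step 1 — Angular frequency: ω = 2π·f = 2π·6150 = 3.864e+04 rad/s.
Step 2 — Component impedances:
  R: Z = R = 1170 Ω
  C: Z = 1/(jωC) = -j/(ω·C) = 0 - j1.487 Ω
Step 3 — Series combination: Z_total = R + C = 1170 - j1.487 Ω = 1170∠-0.1° Ω.
Step 4 — Source phasor: V = 25.3∠-126.1° V = -14.91 - j20.44 V.
Step 5 — Current: I = V / Z = -0.01272 - j0.01749 A = 0.02162∠-126.0° A.
Step 6 — Complex power: S = V·I* = 0.5471 - j0.0006954 VA.
Step 7 — Real power: P = Re(S) = 0.5471 W.
Step 8 — Reactive power: Q = Im(S) = -0.0006954 VAR.
Step 9 — Apparent power: |S| = 0.5471 VA.
Step 10 — Power factor: PF = P/|S| = 1 (leading).

(a) P = 0.5471 W  (b) Q = -0.0006954 VAR  (c) S = 0.5471 VA  (d) PF = 1 (leading)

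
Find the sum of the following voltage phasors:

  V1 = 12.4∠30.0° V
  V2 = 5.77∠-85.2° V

Step 1 — Convert each phasor to rectangular form:
  V1 = 12.4·(cos(30.0°) + j·sin(30.0°)) = 10.74 + j6.2 V
  V2 = 5.77·(cos(-85.2°) + j·sin(-85.2°)) = 0.4828 - j5.75 V
Step 2 — Sum components: V_total = 11.22 + j0.4502 V.
Step 3 — Convert to polar: |V_total| = 11.23 V, ∠V_total = 2.3°.

V_total = 11.23∠2.3° V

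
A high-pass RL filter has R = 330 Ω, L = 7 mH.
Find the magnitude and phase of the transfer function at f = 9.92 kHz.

Step 1 — Angular frequency: ω = 2π·9920 = 6.233e+04 rad/s.
Step 2 — Transfer function: H(jω) = jωL/(R + jωL).
Step 3 — Numerator jωL = j·436.3; denominator R + jωL = 330 + j436.3.
Step 4 — H = 0.6361 + j0.4811.
Step 5 — Magnitude: |H| = 0.7976 (-2.0 dB); phase: φ = 37.1°.

|H| = 0.7976 (-2.0 dB), φ = 37.1°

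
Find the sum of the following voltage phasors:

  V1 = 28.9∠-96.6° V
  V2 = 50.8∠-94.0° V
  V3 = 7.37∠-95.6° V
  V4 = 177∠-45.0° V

Step 1 — Convert each phasor to rectangular form:
  V1 = 28.9·(cos(-96.6°) + j·sin(-96.6°)) = -3.322 - j28.71 V
  V2 = 50.8·(cos(-94.0°) + j·sin(-94.0°)) = -3.544 - j50.68 V
  V3 = 7.37·(cos(-95.6°) + j·sin(-95.6°)) = -0.7192 - j7.335 V
  V4 = 177·(cos(-45.0°) + j·sin(-45.0°)) = 125.2 - j125.2 V
Step 2 — Sum components: V_total = 117.6 - j211.9 V.
Step 3 — Convert to polar: |V_total| = 242.3 V, ∠V_total = -61.0°.

V_total = 242.3∠-61.0° V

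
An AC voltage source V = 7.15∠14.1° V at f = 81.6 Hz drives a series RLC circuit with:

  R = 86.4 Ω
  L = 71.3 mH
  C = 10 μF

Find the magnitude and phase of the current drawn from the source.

Step 1 — Angular frequency: ω = 2π·f = 2π·81.6 = 512.7 rad/s.
Step 2 — Component impedances:
  R: Z = R = 86.4 Ω
  L: Z = jωL = j·512.7·0.0713 = 0 + j36.56 Ω
  C: Z = 1/(jωC) = -j/(ω·C) = 0 - j195 Ω
Step 3 — Series combination: Z_total = R + L + C = 86.4 - j158.5 Ω = 180.5∠-61.4° Ω.
Step 4 — Source phasor: V = 7.15∠14.1° V = 6.935 + j1.742 V.
Step 5 — Ohm's law: I = V / Z_total = (6.935 + j1.742) / (86.4 - j158.5) = 0.009916 + j0.03835 A.
Step 6 — Convert to polar: |I| = 0.03961 A, ∠I = 75.5°.

I = 0.03961∠75.5° A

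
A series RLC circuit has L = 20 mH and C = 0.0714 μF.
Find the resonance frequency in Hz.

Step 1 — Resonance condition Im(Z)=0 gives ω₀ = 1/√(LC).
Step 2 — ω₀ = 1/√(0.02·7.14e-08) = 2.646e+04 rad/s.
Step 3 — f₀ = ω₀/(2π) = 4212 Hz.

f₀ = 4212 Hz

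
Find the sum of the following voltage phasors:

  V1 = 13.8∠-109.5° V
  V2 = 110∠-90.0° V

Step 1 — Convert each phasor to rectangular form:
  V1 = 13.8·(cos(-109.5°) + j·sin(-109.5°)) = -4.607 - j13.01 V
  V2 = 110·(cos(-90.0°) + j·sin(-90.0°)) = 0 - j110 V
Step 2 — Sum components: V_total = -4.607 - j123 V.
Step 3 — Convert to polar: |V_total| = 123.1 V, ∠V_total = -92.1°.

V_total = 123.1∠-92.1° V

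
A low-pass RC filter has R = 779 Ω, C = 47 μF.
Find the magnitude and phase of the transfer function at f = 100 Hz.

Step 1 — Angular frequency: ω = 2π·100 = 628.3 rad/s.
Step 2 — Transfer function: H(jω) = 1/(1 + jωRC).
Step 3 — Denominator: 1 + jωRC = 1 + j·628.3·779·4.7e-05 = 1 + j23.
Step 4 — H = 0.001886 - j0.04339.
Step 5 — Magnitude: |H| = 0.04343 (-27.2 dB); phase: φ = -87.5°.

|H| = 0.04343 (-27.2 dB), φ = -87.5°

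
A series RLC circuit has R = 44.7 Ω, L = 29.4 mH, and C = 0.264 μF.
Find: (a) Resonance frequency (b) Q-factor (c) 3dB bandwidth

Step 1 — Resonance: ω₀ = 1/√(LC) = 1/√(0.0294·2.64e-07) = 1.135e+04 rad/s.
Step 2 — f₀ = ω₀/(2π) = 1807 Hz.
Step 3 — Series Q: Q = ω₀L/R = 1.135e+04·0.0294/44.7 = 7.466.
Step 4 — Bandwidth: Δω = ω₀/Q = 1520 rad/s; BW = Δω/(2π) = 242 Hz.

(a) f₀ = 1807 Hz  (b) Q = 7.466  (c) BW = 242 Hz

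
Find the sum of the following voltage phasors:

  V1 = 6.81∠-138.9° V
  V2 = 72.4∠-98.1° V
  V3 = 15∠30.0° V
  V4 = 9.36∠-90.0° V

Step 1 — Convert each phasor to rectangular form:
  V1 = 6.81·(cos(-138.9°) + j·sin(-138.9°)) = -5.132 - j4.477 V
  V2 = 72.4·(cos(-98.1°) + j·sin(-98.1°)) = -10.2 - j71.68 V
  V3 = 15·(cos(30.0°) + j·sin(30.0°)) = 12.99 + j7.5 V
  V4 = 9.36·(cos(-90.0°) + j·sin(-90.0°)) = 0 - j9.36 V
Step 2 — Sum components: V_total = -2.343 - j78.01 V.
Step 3 — Convert to polar: |V_total| = 78.05 V, ∠V_total = -91.7°.

V_total = 78.05∠-91.7° V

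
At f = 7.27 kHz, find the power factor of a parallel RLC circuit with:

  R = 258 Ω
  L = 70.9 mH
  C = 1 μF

Step 1 — Angular frequency: ω = 2π·f = 2π·7270 = 4.568e+04 rad/s.
Step 2 — Component impedances:
  R: Z = R = 258 Ω
  L: Z = jωL = j·4.568e+04·0.0709 = 0 + j3239 Ω
  C: Z = 1/(jωC) = -j/(ω·C) = 0 - j21.89 Ω
Step 3 — Parallel combination: 1/Z_total = 1/R + 1/L + 1/C; Z_total = 1.869 - j21.88 Ω = 21.96∠-85.1° Ω.
Step 4 — Power factor: PF = cos(φ) = Re(Z)/|Z| = 1.8693/21.961 = 0.08512.
Step 5 — Type: Im(Z) = -21.88 ⇒ leading (phase φ = -85.1°).

PF = 0.08512 (leading, φ = -85.1°)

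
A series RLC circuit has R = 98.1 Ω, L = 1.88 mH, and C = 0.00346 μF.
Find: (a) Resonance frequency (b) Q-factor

Step 1 — Resonance condition Im(Z)=0 gives ω₀ = 1/√(LC).
Step 2 — ω₀ = 1/√(0.00188·3.46e-09) = 3.921e+05 rad/s.
Step 3 — f₀ = ω₀/(2π) = 6.24e+04 Hz.
Step 4 — Series Q: Q = ω₀L/R = 3.921e+05·0.00188/98.1 = 7.514.

(a) f₀ = 6.24e+04 Hz  (b) Q = 7.514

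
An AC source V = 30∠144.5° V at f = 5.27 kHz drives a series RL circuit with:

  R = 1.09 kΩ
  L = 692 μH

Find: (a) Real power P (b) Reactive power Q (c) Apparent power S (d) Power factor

Step 1 — Angular frequency: ω = 2π·f = 2π·5270 = 3.311e+04 rad/s.
Step 2 — Component impedances:
  R: Z = R = 1090 Ω
  L: Z = jωL = j·3.311e+04·0.000692 = 0 + j22.91 Ω
Step 3 — Series combination: Z_total = R + L = 1090 + j22.91 Ω = 1090∠1.2° Ω.
Step 4 — Source phasor: V = 30∠144.5° V = -24.42 + j17.42 V.
Step 5 — Current: I = V / Z = -0.02206 + j0.01645 A = 0.02752∠143.3° A.
Step 6 — Complex power: S = V·I* = 0.8253 + j0.01735 VA.
Step 7 — Real power: P = Re(S) = 0.8253 W.
Step 8 — Reactive power: Q = Im(S) = 0.01735 VAR.
Step 9 — Apparent power: |S| = 0.8255 VA.
Step 10 — Power factor: PF = P/|S| = 0.9998 (lagging).

(a) P = 0.8253 W  (b) Q = 0.01735 VAR  (c) S = 0.8255 VA  (d) PF = 0.9998 (lagging)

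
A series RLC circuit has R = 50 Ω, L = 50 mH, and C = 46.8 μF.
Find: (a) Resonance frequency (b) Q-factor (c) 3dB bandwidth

Step 1 — Resonance: ω₀ = 1/√(LC) = 1/√(0.05·4.68e-05) = 653.7 rad/s.
Step 2 — f₀ = ω₀/(2π) = 104 Hz.
Step 3 — Series Q: Q = ω₀L/R = 653.7·0.05/50 = 0.6537.
Step 4 — Bandwidth: Δω = ω₀/Q = 1000 rad/s; BW = Δω/(2π) = 159.2 Hz.

(a) f₀ = 104 Hz  (b) Q = 0.6537  (c) BW = 159.2 Hz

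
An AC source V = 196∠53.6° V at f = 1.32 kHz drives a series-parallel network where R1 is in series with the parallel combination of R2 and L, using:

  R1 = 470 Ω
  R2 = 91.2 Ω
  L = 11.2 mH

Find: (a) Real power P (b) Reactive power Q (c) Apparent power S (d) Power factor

Step 1 — Angular frequency: ω = 2π·f = 2π·1320 = 8294 rad/s.
Step 2 — Component impedances:
  R1: Z = R = 470 Ω
  R2: Z = R = 91.2 Ω
  L: Z = jωL = j·8294·0.0112 = 0 + j92.89 Ω
Step 3 — Parallel branch: R2 || L = 1/(1/R2 + 1/L) = 46.44 + j45.59 Ω.
Step 4 — Series with R1: Z_total = R1 + (R2 || L) = 516.4 + j45.59 Ω = 518.4∠5.0° Ω.
Step 5 — Source phasor: V = 196∠53.6° V = 116.3 + j157.8 V.
Step 6 — Current: I = V / Z = 0.2502 + j0.2834 A = 0.3781∠48.6° A.
Step 7 — Complex power: S = V·I* = 73.81 + j6.516 VA.
Step 8 — Real power: P = Re(S) = 73.81 W.
Step 9 — Reactive power: Q = Im(S) = 6.516 VAR.
Step 10 — Apparent power: |S| = 74.1 VA.
Step 11 — Power factor: PF = P/|S| = 0.9961 (lagging).

(a) P = 73.81 W  (b) Q = 6.516 VAR  (c) S = 74.1 VA  (d) PF = 0.9961 (lagging)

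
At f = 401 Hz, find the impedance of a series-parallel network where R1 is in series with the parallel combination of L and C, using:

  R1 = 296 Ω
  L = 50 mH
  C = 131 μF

Step 1 — Angular frequency: ω = 2π·f = 2π·401 = 2520 rad/s.
Step 2 — Component impedances:
  R1: Z = R = 296 Ω
  L: Z = jωL = j·2520·0.05 = 0 + j126 Ω
  C: Z = 1/(jωC) = -j/(ω·C) = 0 - j3.03 Ω
Step 3 — Parallel branch: L || C = 1/(1/L + 1/C) = 0 - j3.104 Ω.
Step 4 — Series with R1: Z_total = R1 + (L || C) = 296 - j3.104 Ω = 296∠-0.6° Ω.

Z = 296 - j3.104 Ω = 296∠-0.6° Ω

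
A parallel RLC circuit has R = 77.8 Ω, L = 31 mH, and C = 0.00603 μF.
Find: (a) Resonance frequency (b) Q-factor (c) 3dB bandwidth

Step 1 — Resonance: ω₀ = 1/√(LC) = 1/√(0.031·6.03e-09) = 7.314e+04 rad/s.
Step 2 — f₀ = ω₀/(2π) = 1.164e+04 Hz.
Step 3 — Parallel Q: Q = R/(ω₀L) = 77.8/(7.314e+04·0.031) = 0.03431.
Step 4 — Bandwidth: Δω = ω₀/Q = 2.132e+06 rad/s; BW = Δω/(2π) = 3.393e+05 Hz.

(a) f₀ = 1.164e+04 Hz  (b) Q = 0.03431  (c) BW = 3.393e+05 Hz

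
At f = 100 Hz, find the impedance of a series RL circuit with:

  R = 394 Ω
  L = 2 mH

Step 1 — Angular frequency: ω = 2π·f = 2π·100 = 628.3 rad/s.
Step 2 — Component impedances:
  R: Z = R = 394 Ω
  L: Z = jωL = j·628.3·0.002 = 0 + j1.257 Ω
Step 3 — Series combination: Z_total = R + L = 394 + j1.257 Ω = 394∠0.2° Ω.

Z = 394 + j1.257 Ω = 394∠0.2° Ω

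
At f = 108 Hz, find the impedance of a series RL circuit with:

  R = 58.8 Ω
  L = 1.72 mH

Step 1 — Angular frequency: ω = 2π·f = 2π·108 = 678.6 rad/s.
Step 2 — Component impedances:
  R: Z = R = 58.8 Ω
  L: Z = jωL = j·678.6·0.00172 = 0 + j1.167 Ω
Step 3 — Series combination: Z_total = R + L = 58.8 + j1.167 Ω = 58.81∠1.1° Ω.

Z = 58.8 + j1.167 Ω = 58.81∠1.1° Ω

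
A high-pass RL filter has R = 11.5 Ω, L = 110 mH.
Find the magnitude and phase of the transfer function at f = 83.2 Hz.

Step 1 — Angular frequency: ω = 2π·83.2 = 522.8 rad/s.
Step 2 — Transfer function: H(jω) = jωL/(R + jωL).
Step 3 — Numerator jωL = j·57.5; denominator R + jωL = 11.5 + j57.5.
Step 4 — H = 0.9615 + j0.1923.
Step 5 — Magnitude: |H| = 0.9806 (-0.2 dB); phase: φ = 11.3°.

|H| = 0.9806 (-0.2 dB), φ = 11.3°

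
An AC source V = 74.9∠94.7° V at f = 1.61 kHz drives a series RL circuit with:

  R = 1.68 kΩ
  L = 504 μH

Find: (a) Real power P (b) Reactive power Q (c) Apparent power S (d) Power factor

Step 1 — Angular frequency: ω = 2π·f = 2π·1610 = 1.012e+04 rad/s.
Step 2 — Component impedances:
  R: Z = R = 1680 Ω
  L: Z = jωL = j·1.012e+04·0.000504 = 0 + j5.098 Ω
Step 3 — Series combination: Z_total = R + L = 1680 + j5.098 Ω = 1680∠0.2° Ω.
Step 4 — Source phasor: V = 74.9∠94.7° V = -6.137 + j74.65 V.
Step 5 — Current: I = V / Z = -0.003518 + j0.04444 A = 0.04458∠94.5° A.
Step 6 — Complex power: S = V·I* = 3.339 + j0.01013 VA.
Step 7 — Real power: P = Re(S) = 3.339 W.
Step 8 — Reactive power: Q = Im(S) = 0.01013 VAR.
Step 9 — Apparent power: |S| = 3.339 VA.
Step 10 — Power factor: PF = P/|S| = 1 (lagging).

(a) P = 3.339 W  (b) Q = 0.01013 VAR  (c) S = 3.339 VA  (d) PF = 1 (lagging)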